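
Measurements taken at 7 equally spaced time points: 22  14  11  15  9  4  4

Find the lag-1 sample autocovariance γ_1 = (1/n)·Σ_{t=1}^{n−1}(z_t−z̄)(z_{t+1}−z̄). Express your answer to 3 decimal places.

12.641

Mean z̄ = (22 + 14 + 11 + 15 + 9 + 4 + 4)/7 = 11.2857
Σ_{t=1}^{6}(z_t−z̄)(z_{t+1}−z̄) = 88.4898
γ_1 = 88.4898 / 7 = 12.641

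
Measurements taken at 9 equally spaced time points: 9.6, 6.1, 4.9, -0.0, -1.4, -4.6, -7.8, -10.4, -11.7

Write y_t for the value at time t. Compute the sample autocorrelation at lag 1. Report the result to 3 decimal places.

0.675

Mean ȳ = (9.6 + 6.1 + 4.9 − 0.0 − 1.4 − 4.6 − 7.8 − 10.4 − 11.7)/9 = -1.7000
Numerator Σ_{t=1}^{8}(y_t−ȳ)(y_{t+1}−ȳ) = 308.2400
Denominator Σ(y_t−ȳ)² = 456.3800
r_1 = 308.2400 / 456.3800 = 0.675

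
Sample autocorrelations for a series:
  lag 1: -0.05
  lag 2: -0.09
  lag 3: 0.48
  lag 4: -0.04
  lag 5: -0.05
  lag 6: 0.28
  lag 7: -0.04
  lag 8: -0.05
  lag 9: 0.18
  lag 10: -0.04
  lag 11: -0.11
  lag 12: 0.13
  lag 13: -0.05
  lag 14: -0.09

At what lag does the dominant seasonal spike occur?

3

The largest autocorrelation is r_3 = 0.48, with weaker echoes at lags 6 (0.28) and 9 (0.18); the remaining lags stay at or below 0.13.
The dominant spike at lag 3 indicates a seasonal period of 3.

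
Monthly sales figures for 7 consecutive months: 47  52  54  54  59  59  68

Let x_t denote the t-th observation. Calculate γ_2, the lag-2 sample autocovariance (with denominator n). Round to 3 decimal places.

7.157

Mean x̄ = (47 + 52 + 54 + 54 + 59 + 59 + 68)/7 = 56.1429
Deviations: -9.1429, -4.1429, -2.1429, -2.1429, 2.8571, 2.8571, 11.8571
Σ_{t=1}^{5}(x_t−x̄)(x_{t+2}−x̄) = 50.1020
γ_2 = 50.1020 / 7 = 7.157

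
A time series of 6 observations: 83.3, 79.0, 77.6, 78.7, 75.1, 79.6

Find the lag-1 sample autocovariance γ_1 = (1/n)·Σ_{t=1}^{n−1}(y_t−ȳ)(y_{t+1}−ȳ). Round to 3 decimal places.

-0.236

Mean ȳ = (83.3 + 79.0 + 77.6 + 78.7 + 75.1 + 79.6)/6 = 78.8833
Deviations: 4.4167, 0.1167, -1.2833, -0.1833, -3.7833, 0.7167
Σ_{t=1}^{5}(y_t−ȳ)(y_{t+1}−ȳ) = -1.4169
γ_1 = -1.4169 / 6 = -0.236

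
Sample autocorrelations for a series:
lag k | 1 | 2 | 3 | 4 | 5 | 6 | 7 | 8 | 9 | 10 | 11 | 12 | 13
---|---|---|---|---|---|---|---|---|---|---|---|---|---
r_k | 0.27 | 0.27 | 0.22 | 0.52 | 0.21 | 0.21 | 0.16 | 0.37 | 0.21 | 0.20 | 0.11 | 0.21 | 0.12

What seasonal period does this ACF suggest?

The largest autocorrelation is r_4 = 0.52, with a weaker echo at lag 8 (0.37); the remaining lags stay at or below 0.27.
The dominant spike at lag 4 indicates a seasonal period of 4.

4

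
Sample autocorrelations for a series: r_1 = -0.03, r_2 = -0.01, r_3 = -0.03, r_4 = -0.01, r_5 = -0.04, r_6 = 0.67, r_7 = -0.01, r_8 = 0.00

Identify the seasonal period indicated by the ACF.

The largest autocorrelation is r_6 = 0.67; the remaining lags stay at or below 0.00.
The dominant spike at lag 6 indicates a seasonal period of 6.

6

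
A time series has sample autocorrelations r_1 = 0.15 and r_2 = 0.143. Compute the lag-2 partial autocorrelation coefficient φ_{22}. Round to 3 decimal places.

φ_{22} = (r_2 − r_1²) / (1 − r_1²)
r_1² = (0.15)² = 0.0225
Numerator = 0.143 − 0.0225 = 0.1205; denominator = 1 − 0.0225 = 0.9775
φ_{22} = 0.1205 / 0.9775 = 0.123

0.123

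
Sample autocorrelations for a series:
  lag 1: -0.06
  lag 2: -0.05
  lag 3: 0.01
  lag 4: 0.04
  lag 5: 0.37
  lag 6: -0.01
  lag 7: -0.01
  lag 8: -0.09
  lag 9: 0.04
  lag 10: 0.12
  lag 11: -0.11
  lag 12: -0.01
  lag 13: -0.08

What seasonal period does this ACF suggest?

5

The largest autocorrelation is r_5 = 0.37; the remaining lags stay at or below 0.12.
The dominant spike at lag 5 indicates a seasonal period of 5.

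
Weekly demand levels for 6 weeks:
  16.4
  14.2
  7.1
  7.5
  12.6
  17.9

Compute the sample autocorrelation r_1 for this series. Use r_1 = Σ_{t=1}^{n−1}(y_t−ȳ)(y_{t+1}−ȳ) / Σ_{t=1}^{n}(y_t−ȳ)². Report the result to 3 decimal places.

Mean ȳ = (16.4 + 14.2 + 7.1 + 7.5 + 12.6 + 17.9)/6 = 12.6167
Deviations from mean: 3.7833, 1.5833, -5.5167, -5.1167, -0.0167, 5.2833
Numerator Σ_{t=1}^{5}(y_t−ȳ)(y_{t+1}−ȳ) = 25.4797
Denominator Σ(y_t−ȳ)² = 101.3483
r_1 = 25.4797 / 101.3483 = 0.251

0.251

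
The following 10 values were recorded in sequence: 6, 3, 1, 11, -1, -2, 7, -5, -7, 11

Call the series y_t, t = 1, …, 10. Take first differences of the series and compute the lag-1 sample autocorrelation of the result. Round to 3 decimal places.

-0.304

First differences Δy: -3, -2, 10, -12, -1, 9, -12, -2, 18
Mean of differences = 0.5556
Numerator Σ(Δy_t−Δȳ)(Δy_{t+1}−Δȳ) = -245.7531
Denominator Σ(Δy_t−Δȳ)² = 808.2222
r_1(Δy) = -245.7531 / 808.2222 = -0.304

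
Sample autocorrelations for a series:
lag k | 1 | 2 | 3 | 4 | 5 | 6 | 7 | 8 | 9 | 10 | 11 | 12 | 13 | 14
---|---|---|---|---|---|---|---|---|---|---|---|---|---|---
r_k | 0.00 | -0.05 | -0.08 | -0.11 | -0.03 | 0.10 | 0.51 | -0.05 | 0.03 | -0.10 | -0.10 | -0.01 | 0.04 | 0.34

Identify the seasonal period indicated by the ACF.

The largest autocorrelation is r_7 = 0.51, with a weaker echo at lag 14 (0.34); the remaining lags stay at or below 0.10.
The dominant spike at lag 7 indicates a seasonal period of 7.

7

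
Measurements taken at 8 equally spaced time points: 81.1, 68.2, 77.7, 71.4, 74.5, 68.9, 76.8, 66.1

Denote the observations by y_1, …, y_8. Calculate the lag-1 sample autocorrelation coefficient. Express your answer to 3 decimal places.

-0.614

Mean ȳ = (81.1 + 68.2 + 77.7 + 71.4 + 74.5 + 68.9 + 76.8 + 66.1)/8 = 73.0875
Deviations from mean: 8.0125, -4.8875, 4.6125, -1.6875, 1.4125, -4.1875, 3.7125, -6.9875
Numerator Σ_{t=1}^{7}(y_t−ȳ)(y_{t+1}−ȳ) = -119.2739
Denominator Σ(y_t−ȳ)² = 194.3488
r_1 = -119.2739 / 194.3488 = -0.614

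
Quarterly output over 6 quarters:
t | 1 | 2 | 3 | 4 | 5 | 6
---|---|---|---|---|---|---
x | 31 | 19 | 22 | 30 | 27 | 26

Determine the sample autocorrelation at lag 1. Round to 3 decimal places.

Mean x̄ = (31 + 19 + 22 + 30 + 27 + 26)/6 = 25.8333
Numerator Σ_{t=1}^{5}(x_t−x̄)(x_{t+1}−x̄) = -20.0278
Denominator Σ(x_t−x̄)² = 106.8333
r_1 = -20.0278 / 106.8333 = -0.187

-0.187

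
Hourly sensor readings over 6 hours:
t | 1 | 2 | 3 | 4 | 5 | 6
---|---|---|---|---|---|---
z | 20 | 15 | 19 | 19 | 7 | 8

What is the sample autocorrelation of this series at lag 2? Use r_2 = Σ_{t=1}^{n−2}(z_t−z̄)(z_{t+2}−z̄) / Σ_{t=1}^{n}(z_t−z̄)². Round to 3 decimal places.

-0.222

Mean z̄ = (20 + 15 + 19 + 19 + 7 + 8)/6 = 14.6667
Deviations from mean: 5.3333, 0.3333, 4.3333, 4.3333, -7.6667, -6.6667
Numerator Σ_{t=1}^{4}(z_t−z̄)(z_{t+2}−z̄) = -37.5556
Denominator Σ(z_t−z̄)² = 169.3333
r_2 = -37.5556 / 169.3333 = -0.222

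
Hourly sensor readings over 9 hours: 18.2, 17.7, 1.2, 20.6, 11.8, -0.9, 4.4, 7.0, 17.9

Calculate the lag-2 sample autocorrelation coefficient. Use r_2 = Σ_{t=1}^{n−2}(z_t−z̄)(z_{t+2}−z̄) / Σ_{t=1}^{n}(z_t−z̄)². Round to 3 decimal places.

Mean z̄ = (18.2 + 17.7 + 1.2 + 20.6 + 11.8 − 0.9 + 4.4 + 7.0 + 17.9)/9 = 10.8778
Σ(z_t−z̄)(z_{t+2}−z̄) = (-70.8628) + (66.3272) + (-8.9251) + (-114.5062) + (-5.9740) + (45.6716) + (-45.4884) = -133.7577
Denominator Σ(z_t−z̄)² = 534.2156
r_2 = -133.7577 / 534.2156 = -0.250

-0.250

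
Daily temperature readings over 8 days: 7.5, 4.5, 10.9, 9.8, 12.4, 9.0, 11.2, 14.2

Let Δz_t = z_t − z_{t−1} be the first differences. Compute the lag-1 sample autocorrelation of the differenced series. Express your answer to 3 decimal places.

-0.600

First differences Δz: -3.0, 6.4, -1.1, 2.6, -3.4, 2.2, 3.0
Mean of differences = 0.9571
Numerator Σ(Δz_t−Δz̄)(Δz_{t+1}−Δz̄) = -46.1490
Denominator Σ(Δz_t−Δz̄)² = 76.9171
r_1(Δz) = -46.1490 / 76.9171 = -0.600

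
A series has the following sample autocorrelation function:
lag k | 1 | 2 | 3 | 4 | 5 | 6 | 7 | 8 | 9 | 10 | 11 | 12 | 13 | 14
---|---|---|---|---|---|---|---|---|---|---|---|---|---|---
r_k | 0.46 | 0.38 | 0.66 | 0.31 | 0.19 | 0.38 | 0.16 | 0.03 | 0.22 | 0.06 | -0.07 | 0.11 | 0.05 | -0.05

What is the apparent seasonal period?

3

The largest autocorrelation is r_3 = 0.66; the remaining lags stay at or below 0.46. The elevated value at lag 1 (0.46), dropping to 0.38 at lag 2, reflects decaying short-term dependence rather than seasonality.
The dominant spike at lag 3 indicates a seasonal period of 3.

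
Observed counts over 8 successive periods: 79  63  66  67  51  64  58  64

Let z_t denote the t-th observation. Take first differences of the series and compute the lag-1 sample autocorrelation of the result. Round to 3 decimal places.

-0.545

First differences Δz: -16, 3, 1, -16, 13, -6, 6
Mean of differences = -2.1429
Numerator Σ(Δz_t−Δz̄)(Δz_{t+1}−Δz̄) = -398.3061
Denominator Σ(Δz_t−Δz̄)² = 730.8571
r_1(Δz) = -398.3061 / 730.8571 = -0.545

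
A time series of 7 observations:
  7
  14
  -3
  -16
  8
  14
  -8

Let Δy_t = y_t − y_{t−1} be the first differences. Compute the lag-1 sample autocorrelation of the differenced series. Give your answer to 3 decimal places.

First differences Δy: 7, -17, -13, 24, 6, -22
Mean of differences = -2.5000
Numerator Σ(Δy_t−Δȳ)(Δy_{t+1}−Δȳ) = -204.2500
Denominator Σ(Δy_t−Δȳ)² = 1565.5000
r_1(Δy) = -204.2500 / 1565.5000 = -0.130

-0.130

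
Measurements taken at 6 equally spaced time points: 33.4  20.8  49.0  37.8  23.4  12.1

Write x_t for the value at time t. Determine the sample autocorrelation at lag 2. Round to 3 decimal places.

Mean x̄ = (33.4 + 20.8 + 49.0 + 37.8 + 23.4 + 12.1)/6 = 29.4167
Deviations from mean: 3.9833, -8.6167, 19.5833, 8.3833, -6.0167, -17.3167
Σ(x_t−x̄)(x_{t+2}−x̄) = (78.0069) + (-72.2364) + (-117.8264) + (-145.1714) = -257.2272
Denominator Σ(x_t−x̄)² = 879.9683
r_2 = -257.2272 / 879.9683 = -0.292

-0.292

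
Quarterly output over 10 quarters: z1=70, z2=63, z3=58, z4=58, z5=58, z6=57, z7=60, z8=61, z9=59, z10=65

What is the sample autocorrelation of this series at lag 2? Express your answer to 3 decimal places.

Mean z̄ = (70 + 63 + 58 + 58 + 58 + 57 + 60 + 61 + 59 + 65)/10 = 60.9000
Numerator Σ_{t=1}^{8}(z_t−z̄)(z_{t+2}−z̄) = -8.4200
Denominator Σ(z_t−z̄)² = 148.9000
r_2 = -8.4200 / 148.9000 = -0.057

-0.057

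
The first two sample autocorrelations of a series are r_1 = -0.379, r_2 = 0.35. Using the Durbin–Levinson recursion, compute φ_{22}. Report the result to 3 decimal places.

φ_{22} = (r_2 − r_1²) / (1 − r_1²)
r_1² = (-0.379)² = 0.143641
Numerator = 0.35 − 0.1436 = 0.2064; denominator = 1 − 0.1436 = 0.8564
φ_{22} = 0.2064 / 0.8564 = 0.241

0.241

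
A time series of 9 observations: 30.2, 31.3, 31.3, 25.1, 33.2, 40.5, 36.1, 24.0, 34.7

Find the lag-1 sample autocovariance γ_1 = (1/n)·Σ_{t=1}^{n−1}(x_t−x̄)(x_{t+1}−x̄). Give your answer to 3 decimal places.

-1.281

Mean x̄ = (30.2 + 31.3 + 31.3 + 25.1 + 33.2 + 40.5 + 36.1 + 24.0 + 34.7)/9 = 31.8222
Σ_{t=1}^{8}(x_t−x̄)(x_{t+1}−x̄) = -11.5260
γ_1 = -11.5260 / 9 = -1.281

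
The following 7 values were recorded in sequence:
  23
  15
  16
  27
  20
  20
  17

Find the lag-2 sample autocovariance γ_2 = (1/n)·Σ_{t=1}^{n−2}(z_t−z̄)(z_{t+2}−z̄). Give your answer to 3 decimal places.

Mean z̄ = (23 + 15 + 16 + 27 + 20 + 20 + 17)/7 = 19.7143
Σ_{t=1}^{5}(z_t−z̄)(z_{t+2}−z̄) = -46.3061
γ_2 = -46.3061 / 7 = -6.615

-6.615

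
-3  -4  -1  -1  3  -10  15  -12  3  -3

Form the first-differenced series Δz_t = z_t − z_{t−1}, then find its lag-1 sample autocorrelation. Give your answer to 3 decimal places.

First differences Δz: -1, 3, 0, 4, -13, 25, -27, 15, -6
Mean of differences = 0.0000
Numerator Σ(Δz_t−Δz̄)(Δz_{t+1}−Δz̄) = -1550.0000
Denominator Σ(Δz_t−Δz̄)² = 1810.0000
r_1(Δz) = -1550.0000 / 1810.0000 = -0.856

-0.856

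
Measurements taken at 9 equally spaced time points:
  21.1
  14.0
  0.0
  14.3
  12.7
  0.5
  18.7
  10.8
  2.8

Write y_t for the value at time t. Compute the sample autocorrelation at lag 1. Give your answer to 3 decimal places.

-0.281

Mean ȳ = (21.1 + 14.0 + 0.0 + 14.3 + 12.7 + 0.5 + 18.7 + 10.8 + 2.8)/9 = 10.5444
Numerator Σ_{t=1}^{8}(y_t−ȳ)(y_{t+1}−ȳ) = -134.9309
Denominator Σ(y_t−ȳ)² = 480.7422
r_1 = -134.9309 / 480.7422 = -0.281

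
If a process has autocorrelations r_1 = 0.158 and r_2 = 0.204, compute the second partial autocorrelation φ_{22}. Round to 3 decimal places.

0.184

φ_{22} = (r_2 − r_1²) / (1 − r_1²)
r_1² = (0.158)² = 0.024964
Numerator = 0.204 − 0.0250 = 0.1790; denominator = 1 − 0.0250 = 0.9750
φ_{22} = 0.1790 / 0.9750 = 0.184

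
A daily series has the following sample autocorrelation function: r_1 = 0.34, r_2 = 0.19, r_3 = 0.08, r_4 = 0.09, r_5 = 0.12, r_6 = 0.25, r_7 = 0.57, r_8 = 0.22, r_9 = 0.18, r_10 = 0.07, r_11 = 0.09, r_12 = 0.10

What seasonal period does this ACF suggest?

7

The largest autocorrelation is r_7 = 0.57; the remaining lags stay at or below 0.34. The elevated value at lag 1 (0.34), dropping to 0.19 at lag 2, reflects decaying short-term dependence rather than seasonality.
The dominant spike at lag 7 indicates a seasonal period of 7.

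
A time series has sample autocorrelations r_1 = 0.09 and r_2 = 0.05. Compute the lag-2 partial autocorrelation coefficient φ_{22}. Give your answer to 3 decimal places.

φ_{22} = (r_2 − r_1²) / (1 − r_1²)
r_1² = (0.09)² = 0.0081
Numerator = 0.05 − 0.0081 = 0.0419; denominator = 1 − 0.0081 = 0.9919
φ_{22} = 0.0419 / 0.9919 = 0.042

0.042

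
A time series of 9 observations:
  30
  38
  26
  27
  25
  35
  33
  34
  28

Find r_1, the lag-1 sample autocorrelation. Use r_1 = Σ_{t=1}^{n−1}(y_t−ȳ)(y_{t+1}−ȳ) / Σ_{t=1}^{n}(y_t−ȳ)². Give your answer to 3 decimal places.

-0.102

Mean ȳ = (30 + 38 + 26 + 27 + 25 + 35 + 33 + 34 + 28)/9 = 30.6667
Numerator Σ_{t=1}^{8}(y_t−ȳ)(y_{t+1}−ȳ) = -16.7778
Denominator Σ(y_t−ȳ)² = 164.0000
r_1 = -16.7778 / 164.0000 = -0.102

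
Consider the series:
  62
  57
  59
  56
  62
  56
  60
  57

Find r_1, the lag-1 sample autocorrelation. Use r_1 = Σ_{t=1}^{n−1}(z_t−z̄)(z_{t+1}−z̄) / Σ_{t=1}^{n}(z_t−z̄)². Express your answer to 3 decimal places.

Mean z̄ = (62 + 57 + 59 + 56 + 62 + 56 + 60 + 57)/8 = 58.6250
Deviations from mean: 3.3750, -1.6250, 0.3750, -2.6250, 3.3750, -2.6250, 1.3750, -1.6250
Numerator Σ_{t=1}^{7}(z_t−z̄)(z_{t+1}−z̄) = -30.6406
Denominator Σ(z_t−z̄)² = 43.8750
r_1 = -30.6406 / 43.8750 = -0.698

-0.698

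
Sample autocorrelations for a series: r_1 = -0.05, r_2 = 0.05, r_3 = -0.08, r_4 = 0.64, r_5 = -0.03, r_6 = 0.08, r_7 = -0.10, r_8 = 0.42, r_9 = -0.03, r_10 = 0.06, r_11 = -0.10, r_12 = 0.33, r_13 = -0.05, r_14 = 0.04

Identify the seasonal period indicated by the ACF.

The largest autocorrelation is r_4 = 0.64, with weaker echoes at lags 8 (0.42) and 12 (0.33); the remaining lags stay at or below 0.08.
The dominant spike at lag 4 indicates a seasonal period of 4.

4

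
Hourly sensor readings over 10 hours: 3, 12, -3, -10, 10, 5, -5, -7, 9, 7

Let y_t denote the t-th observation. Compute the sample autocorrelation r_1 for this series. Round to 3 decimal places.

Mean ȳ = (3 + 12 − 3 − 10 + 10 + 5 − 5 − 7 + 9 + 7)/10 = 2.1000
Numerator Σ_{t=1}^{9}(y_t−ȳ)(y_{t+1}−ȳ) = -37.5100
Denominator Σ(y_t−ȳ)² = 546.9000
r_1 = -37.5100 / 546.9000 = -0.069

-0.069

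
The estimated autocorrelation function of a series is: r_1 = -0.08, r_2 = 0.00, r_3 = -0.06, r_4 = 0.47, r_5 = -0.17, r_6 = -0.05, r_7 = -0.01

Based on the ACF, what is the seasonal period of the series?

4

The largest autocorrelation is r_4 = 0.47; the remaining lags stay at or below 0.00.
The dominant spike at lag 4 indicates a seasonal period of 4.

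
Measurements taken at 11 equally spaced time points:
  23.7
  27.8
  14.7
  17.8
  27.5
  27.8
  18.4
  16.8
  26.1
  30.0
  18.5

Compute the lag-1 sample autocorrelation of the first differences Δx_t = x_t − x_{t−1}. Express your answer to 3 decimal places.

First differences Δx: 4.1, -13.1, 3.1, 9.7, 0.3, -9.4, -1.6, 9.3, 3.9, -11.5
Mean of differences = -0.5200
Numerator Σ(Δx_t−Δx̄)(Δx_{t+1}−Δx̄) = -71.7064
Denominator Σ(Δx_t−Δx̄)² = 614.3760
r_1(Δx) = -71.7064 / 614.3760 = -0.117

-0.117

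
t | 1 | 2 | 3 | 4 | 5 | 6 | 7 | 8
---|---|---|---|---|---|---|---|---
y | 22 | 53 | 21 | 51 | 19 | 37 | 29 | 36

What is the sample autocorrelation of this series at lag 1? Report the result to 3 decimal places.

Mean ȳ = (22 + 53 + 21 + 51 + 19 + 37 + 29 + 36)/8 = 33.5000
Deviations from mean: -11.5000, 19.5000, -12.5000, 17.5000, -14.5000, 3.5000, -4.5000, 2.5000
Numerator Σ_{t=1}^{7}(y_t−ȳ)(y_{t+1}−ȳ) = -1018.2500
Denominator Σ(y_t−ȳ)² = 1224.0000
r_1 = -1018.2500 / 1224.0000 = -0.832

-0.832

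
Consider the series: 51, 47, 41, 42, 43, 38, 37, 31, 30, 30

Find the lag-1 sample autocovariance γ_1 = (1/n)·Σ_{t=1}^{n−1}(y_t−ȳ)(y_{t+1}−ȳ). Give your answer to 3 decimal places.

Mean ȳ = (51 + 47 + 41 + 42 + 43 + 38 + 37 + 31 + 30 + 30)/10 = 39.0000
Σ_{t=1}^{9}(y_t−ȳ)(y_{t+1}−ȳ) = 297.0000
γ_1 = 297.0000 / 10 = 29.700

29.700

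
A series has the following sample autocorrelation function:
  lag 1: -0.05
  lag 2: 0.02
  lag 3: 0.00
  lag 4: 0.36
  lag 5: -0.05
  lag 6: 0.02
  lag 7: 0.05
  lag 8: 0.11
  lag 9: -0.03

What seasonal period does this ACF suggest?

4

The largest autocorrelation is r_4 = 0.36; the remaining lags stay at or below 0.11.
The dominant spike at lag 4 indicates a seasonal period of 4.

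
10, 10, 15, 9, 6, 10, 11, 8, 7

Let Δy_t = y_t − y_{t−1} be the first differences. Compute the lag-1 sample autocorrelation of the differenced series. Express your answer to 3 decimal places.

First differences Δy: 0, 5, -6, -3, 4, 1, -3, -1
Mean of differences = -0.3750
Numerator Σ(Δy_t−Δȳ)(Δy_{t+1}−Δȳ) = -20.8906
Denominator Σ(Δy_t−Δȳ)² = 95.8750
r_1(Δy) = -20.8906 / 95.8750 = -0.218

-0.218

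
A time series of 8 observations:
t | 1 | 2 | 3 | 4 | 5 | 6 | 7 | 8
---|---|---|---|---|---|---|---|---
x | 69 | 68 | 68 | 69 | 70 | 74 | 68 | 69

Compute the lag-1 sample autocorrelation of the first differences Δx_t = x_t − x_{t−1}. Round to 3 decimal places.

-0.446

First differences Δx: -1, 0, 1, 1, 4, -6, 1
Mean of differences = 0.0000
Numerator Σ(Δx_t−Δx̄)(Δx_{t+1}−Δx̄) = -25.0000
Denominator Σ(Δx_t−Δx̄)² = 56.0000
r_1(Δx) = -25.0000 / 56.0000 = -0.446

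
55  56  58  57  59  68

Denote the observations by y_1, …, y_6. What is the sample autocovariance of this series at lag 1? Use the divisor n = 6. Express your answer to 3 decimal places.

Mean ȳ = (55 + 56 + 58 + 57 + 59 + 68)/6 = 58.8333
Σ_{t=1}^{5}(y_t−ȳ)(y_{t+1}−ȳ) = 15.9722
γ_1 = 15.9722 / 6 = 2.662

2.662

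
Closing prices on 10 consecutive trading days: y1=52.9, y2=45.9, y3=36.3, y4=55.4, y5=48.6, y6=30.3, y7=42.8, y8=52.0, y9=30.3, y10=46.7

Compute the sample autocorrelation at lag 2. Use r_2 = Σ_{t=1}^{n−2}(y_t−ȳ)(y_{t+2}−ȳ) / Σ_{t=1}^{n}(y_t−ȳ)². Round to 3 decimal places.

-0.426

Mean ȳ = (52.9 + 45.9 + 36.3 + 55.4 + 48.6 + 30.3 + 42.8 + 52.0 + 30.3 + 46.7)/10 = 44.1200
Numerator Σ_{t=1}^{8}(y_t−ȳ)(y_{t+2}−ȳ) = -315.7468
Denominator Σ(y_t−ȳ)² = 741.1960
r_2 = -315.7468 / 741.1960 = -0.426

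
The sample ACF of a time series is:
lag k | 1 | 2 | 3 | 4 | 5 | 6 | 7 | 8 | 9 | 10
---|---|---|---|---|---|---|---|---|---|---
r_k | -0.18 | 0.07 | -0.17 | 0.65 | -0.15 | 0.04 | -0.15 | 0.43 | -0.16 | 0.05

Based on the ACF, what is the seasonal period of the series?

The largest autocorrelation is r_4 = 0.65, with a weaker echo at lag 8 (0.43); the remaining lags stay at or below 0.07.
The dominant spike at lag 4 indicates a seasonal period of 4.

4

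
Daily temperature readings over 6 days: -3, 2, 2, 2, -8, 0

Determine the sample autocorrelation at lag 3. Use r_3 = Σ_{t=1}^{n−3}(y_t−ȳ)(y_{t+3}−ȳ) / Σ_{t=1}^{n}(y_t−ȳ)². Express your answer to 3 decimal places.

-0.298

Mean ȳ = (-3 + 2 + 2 + 2 − 8 + 0)/6 = -0.8333
Numerator Σ_{t=1}^{3}(y_t−ȳ)(y_{t+3}−ȳ) = -24.0833
Denominator Σ(y_t−ȳ)² = 80.8333
r_3 = -24.0833 / 80.8333 = -0.298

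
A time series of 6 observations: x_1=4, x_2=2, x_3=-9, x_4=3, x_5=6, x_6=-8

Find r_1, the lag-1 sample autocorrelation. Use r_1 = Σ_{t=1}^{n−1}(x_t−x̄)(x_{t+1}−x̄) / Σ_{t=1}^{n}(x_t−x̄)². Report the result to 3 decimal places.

-0.317

Mean x̄ = (4 + 2 − 9 + 3 + 6 − 8)/6 = -0.3333
Numerator Σ_{t=1}^{5}(x_t−x̄)(x_{t+1}−x̄) = -66.4444
Denominator Σ(x_t−x̄)² = 209.3333
r_1 = -66.4444 / 209.3333 = -0.317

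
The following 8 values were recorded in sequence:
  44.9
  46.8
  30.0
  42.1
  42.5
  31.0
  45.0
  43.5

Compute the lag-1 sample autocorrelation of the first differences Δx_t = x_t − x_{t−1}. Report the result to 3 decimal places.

First differences Δx: 1.9, -16.8, 12.1, 0.4, -11.5, 14.0, -1.5
Mean of differences = -0.2000
Numerator Σ(Δx_t−Δx̄)(Δx_{t+1}−Δx̄) = -417.3600
Denominator Σ(Δx_t−Δx̄)² = 762.6400
r_1(Δx) = -417.3600 / 762.6400 = -0.547

-0.547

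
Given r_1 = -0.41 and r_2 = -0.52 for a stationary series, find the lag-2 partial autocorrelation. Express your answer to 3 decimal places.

φ_{22} = (r_2 − r_1²) / (1 − r_1²)
r_1² = (-0.41)² = 0.1681
Numerator = -0.52 − 0.1681 = -0.6881; denominator = 1 − 0.1681 = 0.8319
φ_{22} = -0.6881 / 0.8319 = -0.827

-0.827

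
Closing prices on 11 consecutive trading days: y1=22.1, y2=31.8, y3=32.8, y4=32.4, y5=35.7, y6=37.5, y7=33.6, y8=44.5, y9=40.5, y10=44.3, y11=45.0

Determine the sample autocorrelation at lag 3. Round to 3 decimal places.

Mean ȳ = (22.1 + 31.8 + 32.8 + 32.4 + 35.7 + 37.5 + 33.6 + 44.5 + 40.5 + 44.3 + 45.0)/11 = 36.3818
Numerator Σ_{t=1}^{8}(y_t−ȳ)(y_{t+3}−ȳ) = 114.0699
Denominator Σ(y_t−ȳ)² = 482.9364
r_3 = 114.0699 / 482.9364 = 0.236

0.236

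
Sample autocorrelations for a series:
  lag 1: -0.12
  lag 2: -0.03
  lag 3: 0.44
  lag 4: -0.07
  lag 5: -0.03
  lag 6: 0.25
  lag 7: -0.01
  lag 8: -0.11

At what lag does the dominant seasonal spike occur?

3

The largest autocorrelation is r_3 = 0.44, with a weaker echo at lag 6 (0.25); the remaining lags stay at or below -0.01.
The dominant spike at lag 3 indicates a seasonal period of 3.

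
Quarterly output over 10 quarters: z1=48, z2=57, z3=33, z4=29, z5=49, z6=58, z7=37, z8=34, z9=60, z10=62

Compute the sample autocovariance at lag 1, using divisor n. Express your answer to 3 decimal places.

Mean z̄ = (48 + 57 + 33 + 29 + 49 + 58 + 37 + 34 + 60 + 62)/10 = 46.7000
Σ_{t=1}^{9}(z_t−z̄)(z_{t+1}−z̄) = 148.2100
γ_1 = 148.2100 / 10 = 14.821

14.821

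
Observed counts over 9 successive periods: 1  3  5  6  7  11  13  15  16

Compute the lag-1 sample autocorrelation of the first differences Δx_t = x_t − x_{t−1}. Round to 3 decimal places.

First differences Δx: 2, 2, 1, 1, 4, 2, 2, 1
Mean of differences = 1.8750
Numerator Σ(Δx_t−Δx̄)(Δx_{t+1}−Δx̄) = -1.0156
Denominator Σ(Δx_t−Δx̄)² = 6.8750
r_1(Δx) = -1.0156 / 6.8750 = -0.148

-0.148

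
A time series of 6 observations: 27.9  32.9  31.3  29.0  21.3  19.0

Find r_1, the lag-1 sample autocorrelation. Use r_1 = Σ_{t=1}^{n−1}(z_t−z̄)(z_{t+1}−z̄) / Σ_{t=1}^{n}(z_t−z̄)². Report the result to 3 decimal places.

Mean z̄ = (27.9 + 32.9 + 31.3 + 29.0 + 21.3 + 19.0)/6 = 26.9000
Σ(z_t−z̄)(z_{t+1}−z̄) = (6.0000) + (26.4000) + (9.2400) + (-11.7600) + (44.2400) = 74.1200
Denominator Σ(z_t−z̄)² = 154.5400
r_1 = 74.1200 / 154.5400 = 0.480

0.480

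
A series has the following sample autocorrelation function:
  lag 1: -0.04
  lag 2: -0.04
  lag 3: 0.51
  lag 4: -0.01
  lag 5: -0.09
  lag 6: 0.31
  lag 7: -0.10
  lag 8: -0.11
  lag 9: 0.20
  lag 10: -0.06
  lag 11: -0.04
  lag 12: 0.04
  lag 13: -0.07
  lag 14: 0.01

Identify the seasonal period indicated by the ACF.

3

The largest autocorrelation is r_3 = 0.51, with weaker echoes at lags 6 (0.31) and 9 (0.20); the remaining lags stay at or below 0.04.
The dominant spike at lag 3 indicates a seasonal period of 3.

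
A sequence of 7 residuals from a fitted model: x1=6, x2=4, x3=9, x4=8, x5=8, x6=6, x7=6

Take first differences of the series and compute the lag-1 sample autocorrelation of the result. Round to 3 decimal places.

First differences Δx: -2, 5, -1, 0, -2, 0
Mean of differences = 0.0000
Numerator Σ(Δx_t−Δx̄)(Δx_{t+1}−Δx̄) = -15.0000
Denominator Σ(Δx_t−Δx̄)² = 34.0000
r_1(Δx) = -15.0000 / 34.0000 = -0.441

-0.441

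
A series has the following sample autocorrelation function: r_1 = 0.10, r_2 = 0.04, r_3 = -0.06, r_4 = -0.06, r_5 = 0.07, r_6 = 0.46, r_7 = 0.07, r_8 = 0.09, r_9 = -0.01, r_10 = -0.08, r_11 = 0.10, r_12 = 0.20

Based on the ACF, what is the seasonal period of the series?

6

The largest autocorrelation is r_6 = 0.46, with a weaker echo at lag 12 (0.20); the remaining lags stay at or below 0.10.
The dominant spike at lag 6 indicates a seasonal period of 6.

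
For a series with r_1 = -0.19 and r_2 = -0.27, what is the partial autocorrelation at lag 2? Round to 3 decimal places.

φ_{22} = (r_2 − r_1²) / (1 − r_1²)
r_1² = (-0.19)² = 0.0361
Numerator = -0.27 − 0.0361 = -0.3061; denominator = 1 − 0.0361 = 0.9639
φ_{22} = -0.3061 / 0.9639 = -0.318

-0.318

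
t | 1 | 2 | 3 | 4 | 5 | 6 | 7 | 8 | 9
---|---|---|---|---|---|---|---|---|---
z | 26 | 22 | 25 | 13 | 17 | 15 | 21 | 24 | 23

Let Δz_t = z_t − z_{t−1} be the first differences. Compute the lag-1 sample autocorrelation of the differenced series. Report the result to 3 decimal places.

-0.429

First differences Δz: -4, 3, -12, 4, -2, 6, 3, -1
Mean of differences = -0.3750
Numerator Σ(Δz_t−Δz̄)(Δz_{t+1}−Δz̄) = -100.3906
Denominator Σ(Δz_t−Δz̄)² = 233.8750
r_1(Δz) = -100.3906 / 233.8750 = -0.429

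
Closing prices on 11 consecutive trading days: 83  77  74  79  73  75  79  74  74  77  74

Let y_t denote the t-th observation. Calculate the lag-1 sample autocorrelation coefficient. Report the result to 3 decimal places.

Mean ȳ = (83 + 77 + 74 + 79 + 73 + 75 + 79 + 74 + 74 + 77 + 74)/11 = 76.2727
Numerator Σ_{t=1}^{10}(y_t−ȳ)(y_{t+1}−ȳ) = -15.5289
Denominator Σ(y_t−ȳ)² = 94.1818
r_1 = -15.5289 / 94.1818 = -0.165

-0.165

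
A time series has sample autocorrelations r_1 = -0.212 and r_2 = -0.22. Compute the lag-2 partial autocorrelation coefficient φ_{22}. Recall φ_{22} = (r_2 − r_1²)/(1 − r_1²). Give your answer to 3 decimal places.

-0.277

φ_{22} = (r_2 − r_1²) / (1 − r_1²)
r_1² = (-0.212)² = 0.044944
Numerator = -0.22 − 0.0449 = -0.2649; denominator = 1 − 0.0449 = 0.9551
φ_{22} = -0.2649 / 0.9551 = -0.277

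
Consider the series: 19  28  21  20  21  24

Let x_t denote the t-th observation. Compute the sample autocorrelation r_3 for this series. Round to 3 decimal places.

-0.038

Mean x̄ = (19 + 28 + 21 + 20 + 21 + 24)/6 = 22.1667
Deviations from mean: -3.1667, 5.8333, -1.1667, -2.1667, -1.1667, 1.8333
Σ(x_t−x̄)(x_{t+3}−x̄) = (6.8611) + (-6.8056) + (-2.1389) = -2.0833
Denominator Σ(x_t−x̄)² = 54.8333
r_3 = -2.0833 / 54.8333 = -0.038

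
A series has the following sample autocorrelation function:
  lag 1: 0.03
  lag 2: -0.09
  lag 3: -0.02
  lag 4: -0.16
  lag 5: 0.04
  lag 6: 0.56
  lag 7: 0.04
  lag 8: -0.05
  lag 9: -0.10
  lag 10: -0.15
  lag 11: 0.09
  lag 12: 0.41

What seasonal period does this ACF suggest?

6

The largest autocorrelation is r_6 = 0.56, with a weaker echo at lag 12 (0.41); the remaining lags stay at or below 0.09.
The dominant spike at lag 6 indicates a seasonal period of 6.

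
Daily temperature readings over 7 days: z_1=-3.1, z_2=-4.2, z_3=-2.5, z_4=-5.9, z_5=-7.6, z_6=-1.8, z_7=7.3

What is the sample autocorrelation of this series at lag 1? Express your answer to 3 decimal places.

0.155

Mean z̄ = (-3.1 − 4.2 − 2.5 − 5.9 − 7.6 − 1.8 + 7.3)/7 = -2.5429
Deviations from mean: -0.5571, -1.6571, 0.0429, -3.3571, -5.0571, 0.7429, 9.8429
Σ(z_t−z̄)(z_{t+1}−z̄) = (0.9233) + (-0.0710) + (-0.1439) + (16.9776) + (-3.7567) + (7.3118) = 21.2410
Denominator Σ(z_t−z̄)² = 137.3371
r_1 = 21.2410 / 137.3371 = 0.155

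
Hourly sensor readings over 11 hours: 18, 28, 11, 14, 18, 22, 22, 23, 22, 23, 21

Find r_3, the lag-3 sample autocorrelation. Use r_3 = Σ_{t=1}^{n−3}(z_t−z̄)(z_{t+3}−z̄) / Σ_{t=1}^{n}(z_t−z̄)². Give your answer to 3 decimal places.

-0.123

Mean z̄ = (18 + 28 + 11 + 14 + 18 + 22 + 22 + 23 + 22 + 23 + 21)/11 = 20.1818
Numerator Σ_{t=1}^{8}(z_t−z̄)(z_{t+3}−z̄) = -26.9174
Denominator Σ(z_t−z̄)² = 219.6364
r_3 = -26.9174 / 219.6364 = -0.123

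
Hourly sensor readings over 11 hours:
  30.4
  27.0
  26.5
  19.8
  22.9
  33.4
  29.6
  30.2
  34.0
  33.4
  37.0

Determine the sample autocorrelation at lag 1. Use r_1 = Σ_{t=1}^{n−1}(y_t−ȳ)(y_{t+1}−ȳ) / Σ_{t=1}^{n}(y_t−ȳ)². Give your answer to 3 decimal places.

0.470

Mean ȳ = (30.4 + 27.0 + 26.5 + 19.8 + 22.9 + 33.4 + 29.6 + 30.2 + 34.0 + 33.4 + 37.0)/11 = 29.4727
Numerator Σ_{t=1}^{10}(y_t−ȳ)(y_{t+1}−ȳ) = 122.8020
Denominator Σ(y_t−ȳ)² = 261.1218
r_1 = 122.8020 / 261.1218 = 0.470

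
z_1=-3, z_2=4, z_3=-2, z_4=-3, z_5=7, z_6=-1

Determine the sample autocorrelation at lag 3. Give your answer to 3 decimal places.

Mean z̄ = (-3 + 4 − 2 − 3 + 7 − 1)/6 = 0.3333
Deviations from mean: -3.3333, 3.6667, -2.3333, -3.3333, 6.6667, -1.3333
Numerator Σ_{t=1}^{3}(z_t−z̄)(z_{t+3}−z̄) = 38.6667
Denominator Σ(z_t−z̄)² = 87.3333
r_3 = 38.6667 / 87.3333 = 0.443

0.443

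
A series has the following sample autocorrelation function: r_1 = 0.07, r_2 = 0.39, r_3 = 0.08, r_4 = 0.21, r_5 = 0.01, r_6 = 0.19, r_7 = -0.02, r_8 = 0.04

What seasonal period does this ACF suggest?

The largest autocorrelation is r_2 = 0.39, with weaker echoes at lags 4 (0.21) and 6 (0.19); the remaining lags stay at or below 0.08.
The dominant spike at lag 2 indicates a seasonal period of 2.

2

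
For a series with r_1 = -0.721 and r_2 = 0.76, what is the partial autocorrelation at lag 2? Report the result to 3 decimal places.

0.500

φ_{22} = (r_2 − r_1²) / (1 − r_1²)
r_1² = (-0.721)² = 0.519841
Numerator = 0.76 − 0.5198 = 0.2402; denominator = 1 − 0.5198 = 0.4802
φ_{22} = 0.2402 / 0.4802 = 0.500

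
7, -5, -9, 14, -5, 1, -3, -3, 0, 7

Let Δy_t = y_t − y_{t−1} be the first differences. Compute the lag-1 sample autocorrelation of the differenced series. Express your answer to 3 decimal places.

-0.516

First differences Δy: -12, -4, 23, -19, 6, -4, 0, 3, 7
Mean of differences = 0.0000
Numerator Σ(Δy_t−Δȳ)(Δy_{t+1}−Δȳ) = -598.0000
Denominator Σ(Δy_t−Δȳ)² = 1160.0000
r_1(Δy) = -598.0000 / 1160.0000 = -0.516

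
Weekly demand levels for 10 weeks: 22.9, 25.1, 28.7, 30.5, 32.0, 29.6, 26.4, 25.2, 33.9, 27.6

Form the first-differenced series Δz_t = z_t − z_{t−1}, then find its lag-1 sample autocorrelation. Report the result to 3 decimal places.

First differences Δz: 2.2, 3.6, 1.8, 1.5, -2.4, -3.2, -1.2, 8.7, -6.3
Mean of differences = 0.5222
Numerator Σ(Δz_t−Δz̄)(Δz_{t+1}−Δz̄) = -45.0983
Denominator Σ(Δz_t−Δz̄)² = 153.6556
r_1(Δz) = -45.0983 / 153.6556 = -0.294

-0.294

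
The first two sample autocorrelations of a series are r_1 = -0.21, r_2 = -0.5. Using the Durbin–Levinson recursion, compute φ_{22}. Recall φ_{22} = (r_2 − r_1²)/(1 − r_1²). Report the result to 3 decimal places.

-0.569

φ_{22} = (r_2 − r_1²) / (1 − r_1²)
r_1² = (-0.21)² = 0.0441
Numerator = -0.5 − 0.0441 = -0.5441; denominator = 1 − 0.0441 = 0.9559
φ_{22} = -0.5441 / 0.9559 = -0.569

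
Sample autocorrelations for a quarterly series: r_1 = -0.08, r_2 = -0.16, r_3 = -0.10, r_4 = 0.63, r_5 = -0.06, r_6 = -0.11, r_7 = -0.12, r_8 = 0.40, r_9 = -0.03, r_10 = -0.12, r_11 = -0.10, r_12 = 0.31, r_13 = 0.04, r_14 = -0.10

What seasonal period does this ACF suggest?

4

The largest autocorrelation is r_4 = 0.63, with weaker echoes at lags 8 (0.40) and 12 (0.31); the remaining lags stay at or below 0.04.
The dominant spike at lag 4 indicates a seasonal period of 4.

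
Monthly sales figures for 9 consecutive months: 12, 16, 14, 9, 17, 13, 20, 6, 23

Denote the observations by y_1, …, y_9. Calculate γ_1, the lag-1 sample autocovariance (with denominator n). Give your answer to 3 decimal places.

Mean ȳ = (12 + 16 + 14 + 9 + 17 + 13 + 20 + 6 + 23)/9 = 14.4444
Σ_{t=1}^{8}(y_t−ȳ)(y_{t+1}−ȳ) = -146.8642
γ_1 = -146.8642 / 9 = -16.318

-16.318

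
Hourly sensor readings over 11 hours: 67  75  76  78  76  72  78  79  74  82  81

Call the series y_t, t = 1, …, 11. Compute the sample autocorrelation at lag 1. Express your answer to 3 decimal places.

Mean ȳ = (67 + 75 + 76 + 78 + 76 + 72 + 78 + 79 + 74 + 82 + 81)/11 = 76.1818
Numerator Σ_{t=1}^{10}(y_t−ȳ)(y_{t+1}−ȳ) = 17.8760
Denominator Σ(y_t−ȳ)² = 179.6364
r_1 = 17.8760 / 179.6364 = 0.100

0.100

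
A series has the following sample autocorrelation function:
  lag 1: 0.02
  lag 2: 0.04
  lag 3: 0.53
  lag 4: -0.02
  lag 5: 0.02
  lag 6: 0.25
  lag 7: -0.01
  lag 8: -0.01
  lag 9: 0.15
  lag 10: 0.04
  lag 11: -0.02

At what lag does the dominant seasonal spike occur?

3

The largest autocorrelation is r_3 = 0.53, with weaker echoes at lags 6 (0.25) and 9 (0.15); the remaining lags stay at or below 0.04.
The dominant spike at lag 3 indicates a seasonal period of 3.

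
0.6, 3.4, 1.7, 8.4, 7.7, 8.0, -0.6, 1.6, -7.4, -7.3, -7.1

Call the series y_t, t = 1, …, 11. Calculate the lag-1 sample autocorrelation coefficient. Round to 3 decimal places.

Mean ȳ = (0.6 + 3.4 + 1.7 + 8.4 + 7.7 + 8.0 − 0.6 + 1.6 − 7.4 − 7.3 − 7.1)/11 = 0.8182
Numerator Σ_{t=1}^{10}(y_t−ȳ)(y_{t+1}−ȳ) = 223.2788
Denominator Σ(y_t−ȳ)² = 362.6764
r_1 = 223.2788 / 362.6764 = 0.616

0.616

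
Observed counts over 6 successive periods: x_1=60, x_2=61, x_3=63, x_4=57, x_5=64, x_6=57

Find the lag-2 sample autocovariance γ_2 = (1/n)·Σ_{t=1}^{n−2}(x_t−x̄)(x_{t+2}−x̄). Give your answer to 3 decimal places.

2.963

Mean x̄ = (60 + 61 + 63 + 57 + 64 + 57)/6 = 60.3333
Deviations: -0.3333, 0.6667, 2.6667, -3.3333, 3.6667, -3.3333
Σ_{t=1}^{4}(x_t−x̄)(x_{t+2}−x̄) = 17.7778
γ_2 = 17.7778 / 6 = 2.963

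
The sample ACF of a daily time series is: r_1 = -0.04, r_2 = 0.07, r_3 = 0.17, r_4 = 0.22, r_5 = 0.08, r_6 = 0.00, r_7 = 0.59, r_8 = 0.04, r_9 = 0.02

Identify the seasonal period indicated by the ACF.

7

The largest autocorrelation is r_7 = 0.59; the remaining lags stay at or below 0.22.
The dominant spike at lag 7 indicates a seasonal period of 7.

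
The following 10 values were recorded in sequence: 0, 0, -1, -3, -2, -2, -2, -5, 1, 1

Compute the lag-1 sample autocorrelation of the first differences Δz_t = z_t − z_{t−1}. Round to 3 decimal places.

First differences Δz: 0, -1, -2, 1, 0, 0, -3, 6, 0
Mean of differences = 0.1111
Numerator Σ(Δz_t−Δz̄)(Δz_{t+1}−Δz̄) = -18.1235
Denominator Σ(Δz_t−Δz̄)² = 50.8889
r_1(Δz) = -18.1235 / 50.8889 = -0.356

-0.356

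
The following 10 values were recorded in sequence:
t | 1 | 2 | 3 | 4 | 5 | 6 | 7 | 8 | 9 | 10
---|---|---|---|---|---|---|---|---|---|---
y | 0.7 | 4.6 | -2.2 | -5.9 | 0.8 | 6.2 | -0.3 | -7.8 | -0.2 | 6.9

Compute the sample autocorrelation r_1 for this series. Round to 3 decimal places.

Mean ȳ = (0.7 + 4.6 − 2.2 − 5.9 + 0.8 + 6.2 − 0.3 − 7.8 − 0.2 + 6.9)/10 = 0.2800
Numerator Σ_{t=1}^{9}(y_t−ȳ)(y_{t+1}−ȳ) = 8.2456
Denominator Σ(y_t−ȳ)² = 208.1760
r_1 = 8.2456 / 208.1760 = 0.040

0.040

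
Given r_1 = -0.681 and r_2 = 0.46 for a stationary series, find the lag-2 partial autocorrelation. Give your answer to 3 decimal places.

φ_{22} = (r_2 − r_1²) / (1 − r_1²)
r_1² = (-0.681)² = 0.463761
Numerator = 0.46 − 0.4638 = -0.0038; denominator = 1 − 0.4638 = 0.5362
φ_{22} = -0.0038 / 0.5362 = -0.007

-0.007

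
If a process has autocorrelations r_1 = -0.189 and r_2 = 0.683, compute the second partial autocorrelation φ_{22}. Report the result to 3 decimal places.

0.671

φ_{22} = (r_2 − r_1²) / (1 − r_1²)
r_1² = (-0.189)² = 0.035721
Numerator = 0.683 − 0.0357 = 0.6473; denominator = 1 − 0.0357 = 0.9643
φ_{22} = 0.6473 / 0.9643 = 0.671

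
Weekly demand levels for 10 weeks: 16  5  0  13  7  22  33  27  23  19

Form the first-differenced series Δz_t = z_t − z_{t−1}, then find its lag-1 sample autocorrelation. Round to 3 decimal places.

-0.059

First differences Δz: -11, -5, 13, -6, 15, 11, -6, -4, -4
Mean of differences = 0.3333
Numerator Σ(Δz_t−Δz̄)(Δz_{t+1}−Δz̄) = -45.1111
Denominator Σ(Δz_t−Δz̄)² = 764.0000
r_1(Δz) = -45.1111 / 764.0000 = -0.059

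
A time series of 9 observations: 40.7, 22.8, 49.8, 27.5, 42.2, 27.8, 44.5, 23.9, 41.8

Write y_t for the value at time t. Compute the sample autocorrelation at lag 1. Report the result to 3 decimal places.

Mean ȳ = (40.7 + 22.8 + 49.8 + 27.5 + 42.2 + 27.8 + 44.5 + 23.9 + 41.8)/9 = 35.6667
Numerator Σ_{t=1}^{8}(y_t−ȳ)(y_{t+1}−ȳ) = -712.3811
Denominator Σ(y_t−ȳ)² = 816.0000
r_1 = -712.3811 / 816.0000 = -0.873

-0.873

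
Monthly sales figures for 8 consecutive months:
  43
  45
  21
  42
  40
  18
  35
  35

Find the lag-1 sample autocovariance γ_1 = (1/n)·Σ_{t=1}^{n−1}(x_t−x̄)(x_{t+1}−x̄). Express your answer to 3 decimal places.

Mean x̄ = (43 + 45 + 21 + 42 + 40 + 18 + 35 + 35)/8 = 34.8750
Deviations: 8.1250, 10.1250, -13.8750, 7.1250, 5.1250, -16.8750, 0.1250, 0.1250
Σ_{t=1}^{7}(x_t−x̄)(x_{t+1}−x̄) = -209.1406
γ_1 = -209.1406 / 8 = -26.143

-26.143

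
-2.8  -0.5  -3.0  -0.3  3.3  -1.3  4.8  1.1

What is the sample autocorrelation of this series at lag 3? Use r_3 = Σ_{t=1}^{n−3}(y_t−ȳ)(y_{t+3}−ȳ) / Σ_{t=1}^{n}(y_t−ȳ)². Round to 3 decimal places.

Mean ȳ = (-2.8 − 0.5 − 3.0 − 0.3 + 3.3 − 1.3 + 4.8 + 1.1)/8 = 0.1625
Deviations from mean: -2.9625, -0.6625, -3.1625, -0.4625, 3.1375, -1.4625, 4.6375, 0.9375
Σ(y_t−ȳ)(y_{t+3}−ȳ) = (1.3702) + (-2.0786) + (4.6252) + (-2.1448) + (2.9414) = 4.7133
Denominator Σ(y_t−ȳ)² = 53.7988
r_3 = 4.7133 / 53.7988 = 0.088

0.088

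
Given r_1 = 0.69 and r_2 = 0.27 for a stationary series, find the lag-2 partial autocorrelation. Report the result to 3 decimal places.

φ_{22} = (r_2 − r_1²) / (1 − r_1²)
r_1² = (0.69)² = 0.4761
Numerator = 0.27 − 0.4761 = -0.2061; denominator = 1 − 0.4761 = 0.5239
φ_{22} = -0.2061 / 0.5239 = -0.393

-0.393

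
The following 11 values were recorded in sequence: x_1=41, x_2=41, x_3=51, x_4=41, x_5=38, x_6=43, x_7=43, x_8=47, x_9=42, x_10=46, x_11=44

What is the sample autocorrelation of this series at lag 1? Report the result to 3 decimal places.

-0.189

Mean x̄ = (41 + 41 + 51 + 41 + 38 + 43 + 43 + 47 + 42 + 46 + 44)/11 = 43.3636
Numerator Σ_{t=1}^{10}(x_t−x̄)(x_{t+1}−x̄) = -23.9504
Denominator Σ(x_t−x̄)² = 126.5455
r_1 = -23.9504 / 126.5455 = -0.189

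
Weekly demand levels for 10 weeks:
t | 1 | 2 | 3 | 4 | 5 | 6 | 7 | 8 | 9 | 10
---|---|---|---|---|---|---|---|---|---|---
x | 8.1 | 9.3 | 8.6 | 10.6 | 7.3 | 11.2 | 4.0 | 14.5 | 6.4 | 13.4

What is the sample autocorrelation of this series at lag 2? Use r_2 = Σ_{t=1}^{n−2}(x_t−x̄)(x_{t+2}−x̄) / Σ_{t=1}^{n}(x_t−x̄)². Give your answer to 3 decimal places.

0.676

Mean x̄ = (8.1 + 9.3 + 8.6 + 10.6 + 7.3 + 11.2 + 4.0 + 14.5 + 6.4 + 13.4)/10 = 9.3400
Numerator Σ_{t=1}^{8}(x_t−x̄)(x_{t+2}−x̄) = 61.8608
Denominator Σ(x_t−x̄)² = 91.5640
r_2 = 61.8608 / 91.5640 = 0.676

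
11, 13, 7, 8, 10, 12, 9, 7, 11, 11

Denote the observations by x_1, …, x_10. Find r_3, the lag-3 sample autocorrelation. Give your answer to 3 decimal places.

Mean x̄ = (11 + 13 + 7 + 8 + 10 + 12 + 9 + 7 + 11 + 11)/10 = 9.9000
Σ(x_t−x̄)(x_{t+3}−x̄) = (-2.0900) + (0.3100) + (-6.0900) + (1.7100) + (-0.2900) + (2.3100) + (-0.9900) = -5.1300
Denominator Σ(x_t−x̄)² = 38.9000
r_3 = -5.1300 / 38.9000 = -0.132

-0.132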